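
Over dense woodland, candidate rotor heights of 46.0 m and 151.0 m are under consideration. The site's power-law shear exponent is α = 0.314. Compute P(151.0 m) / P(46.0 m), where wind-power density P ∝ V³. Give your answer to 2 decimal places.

Speed ratio: V_B/V_A = (z_B/z_A)^α = (151.0/46.0)^0.314 = (3.2826)^0.314 = 1.45242
Power-density ratio: P_B/P_A = (V_B/V_A)³ = (1.45242)³ = 3.06393

3.06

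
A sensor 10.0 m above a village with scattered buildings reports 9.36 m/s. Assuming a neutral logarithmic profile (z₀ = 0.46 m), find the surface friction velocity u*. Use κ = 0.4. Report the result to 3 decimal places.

u* ≈ 1.216 m/s

Log law: V(z) = (u*/κ) · ln(z/z₀) ⇒ u* = κ · V / ln(z/z₀)
u* = 0.4 × 9.36 / ln(10.0/0.46) = 0.4 × 9.36 / 3.0791
   = 3.7440 / 3.0791 = 1.2159 m/s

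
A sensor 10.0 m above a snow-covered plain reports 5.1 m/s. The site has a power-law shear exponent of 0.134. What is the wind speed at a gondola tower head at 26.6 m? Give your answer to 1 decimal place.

Power-law profile: V₂ = V₁ · (z₂/z₁)^α
V₂ = 5.1 × (26.6/10.0)^0.134 = 5.1 × (2.6600)^0.134
    = 5.1 × 1.1401 = 5.8144 m/s

5.8 m/s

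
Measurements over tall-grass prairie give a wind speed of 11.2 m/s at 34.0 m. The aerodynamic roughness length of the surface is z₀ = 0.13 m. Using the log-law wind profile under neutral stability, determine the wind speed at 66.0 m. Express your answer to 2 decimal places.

Log law: V(z) ∝ ln(z/z₀), so V₂/V₁ = ln(z₂/z₀) / ln(z₁/z₀).
ln(66.0/0.13) = 6.2299, ln(34.0/0.13) = 5.5666
V₂ = 11.2 × 6.2299/5.5666 = 11.2 × 1.1192 = 12.5346 m/s

12.53 m/s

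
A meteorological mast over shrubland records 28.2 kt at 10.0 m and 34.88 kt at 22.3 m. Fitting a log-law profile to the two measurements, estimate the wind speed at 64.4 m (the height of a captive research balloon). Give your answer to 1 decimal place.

43.7 kt

Log law: V ∝ ln(z/z₀). From the pair, with r = V₁/V₂ = 0.80849,
ln z₀ = (ln z₁ − r·ln z₂)/(1 − r) = (2.3026 − 0.80849×3.1046)/0.19151 = -1.0831 → z₀ = 0.3385 m
V₃ = V₁ · ln(z₃/z₀)/ln(z₁/z₀) = 28.2 × 5.2482/3.3857 = 43.7133 kt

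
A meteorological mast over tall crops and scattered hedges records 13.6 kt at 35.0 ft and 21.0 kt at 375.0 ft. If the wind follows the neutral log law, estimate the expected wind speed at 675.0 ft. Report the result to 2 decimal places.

Log law: V ∝ ln(z/z₀). From the pair, with r = V₁/V₂ = 0.64762,
ln z₀ = (ln z₁ − r·ln z₂)/(1 − r) = (3.5553 − 0.64762×5.9269)/0.35238 = -0.8032 → z₀ = 0.4479 ft
V₃ = V₁ · ln(z₃/z₀)/ln(z₁/z₀) = 13.6 × 7.3179/4.3586 = 22.8341 kt

22.83 kt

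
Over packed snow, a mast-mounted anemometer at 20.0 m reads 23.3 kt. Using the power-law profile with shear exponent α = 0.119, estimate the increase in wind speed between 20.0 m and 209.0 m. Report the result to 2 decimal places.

7.51 kt

Power law: V₂ = V₁ · (z₂/z₁)^α = 23.3 × (10.4500)^0.119 = 30.8057 kt
ΔV = 30.8057 − 23.3 = 7.5057 kt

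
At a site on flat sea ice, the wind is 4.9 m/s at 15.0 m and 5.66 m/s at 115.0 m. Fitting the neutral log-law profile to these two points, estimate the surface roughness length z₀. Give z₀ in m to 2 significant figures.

z₀ ≈ 0.000030 m

Log law: V(z) ∝ ln(z/z₀). With r = V₁/V₂ = 4.9/5.66 = 0.86572,
r · ln(z₂/z₀) = ln(z₁/z₀) ⇒ ln z₀ = (ln z₁ − r·ln z₂)/(1 − r)
ln z₀ = (2.70805 − 0.86572×4.74493) / 0.13428 = -10.4245
z₀ = exp(-10.4245) = 0.00002970 m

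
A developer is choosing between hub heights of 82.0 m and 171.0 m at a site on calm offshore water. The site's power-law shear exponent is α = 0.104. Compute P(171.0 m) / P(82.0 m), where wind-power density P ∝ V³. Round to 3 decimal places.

1.258

Speed ratio: V_B/V_A = (z_B/z_A)^α = (171.0/82.0)^0.104 = (2.0854)^0.104 = 1.07943
Power-density ratio: P_B/P_A = (V_B/V_A)³ = (1.07943)³ = 1.25772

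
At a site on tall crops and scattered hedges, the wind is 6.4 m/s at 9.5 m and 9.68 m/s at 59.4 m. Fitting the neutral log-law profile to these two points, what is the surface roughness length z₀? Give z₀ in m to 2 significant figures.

z₀ ≈ 0.27 m

Log law: V(z) ∝ ln(z/z₀). With r = V₁/V₂ = 6.4/9.68 = 0.66116,
r · ln(z₂/z₀) = ln(z₁/z₀) ⇒ ln z₀ = (ln z₁ − r·ln z₂)/(1 − r)
ln z₀ = (2.25129 − 0.66116×4.08429) / 0.33884 = -1.3253
z₀ = exp(-1.3253) = 0.2657 m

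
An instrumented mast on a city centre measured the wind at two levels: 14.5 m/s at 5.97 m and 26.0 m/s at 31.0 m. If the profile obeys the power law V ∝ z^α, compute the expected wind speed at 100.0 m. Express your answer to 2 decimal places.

39.38 m/s

First find α: α = ln(V₂/V₁)/ln(z₂/z₁) = ln(26.0/14.5)/ln(31.0/5.97) = 0.58395/1.64724 = 0.3545
Extrapolate from 31.0 m to 100.0 m: V₃ = 26.0 × (100.0/31.0)^0.3545 = 26.0 × 1.5147 = 39.3809 m/s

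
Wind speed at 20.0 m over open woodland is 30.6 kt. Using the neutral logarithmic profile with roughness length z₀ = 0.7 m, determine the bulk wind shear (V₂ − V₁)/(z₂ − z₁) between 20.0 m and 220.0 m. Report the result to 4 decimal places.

0.1094 kt/m

Log law: V₂ = V₁ · ln(z₂/z₀)/ln(z₁/z₀) = 30.6 × 5.7503/3.3524 = 52.4874 kt
ΔV/Δz = (52.4874 − 30.6)/(220.0 − 20.0) = 21.8874/200.0000 = 0.10944 kt/m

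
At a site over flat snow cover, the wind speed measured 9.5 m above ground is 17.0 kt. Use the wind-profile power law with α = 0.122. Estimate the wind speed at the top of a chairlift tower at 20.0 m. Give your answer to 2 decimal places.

Power-law profile: V₂ = V₁ · (z₂/z₁)^α
V₂ = 17.0 × (20.0/9.5)^0.122 = 17.0 × (2.1053)^0.122
    = 17.0 × 1.0951 = 18.6163 kt

18.62 kt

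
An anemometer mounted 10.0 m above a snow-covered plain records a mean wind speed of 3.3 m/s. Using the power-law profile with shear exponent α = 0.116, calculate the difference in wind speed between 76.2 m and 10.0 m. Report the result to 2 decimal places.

0.88 m/s

Power law: V₂ = V₁ · (z₂/z₁)^α = 3.3 × (7.6200)^0.116 = 4.1766 m/s
ΔV = 4.1766 − 3.3 = 0.8766 m/s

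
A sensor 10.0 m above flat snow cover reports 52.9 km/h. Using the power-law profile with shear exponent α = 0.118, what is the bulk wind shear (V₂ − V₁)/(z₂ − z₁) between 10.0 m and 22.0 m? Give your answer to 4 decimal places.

0.4298 km/h/m

Power law: V₂ = V₁ · (z₂/z₁)^α = 52.9 × (2.2000)^0.118 = 58.0579 km/h
ΔV/Δz = (58.0579 − 52.9)/(22.0 − 10.0) = 5.1579/12.0000 = 0.42983 km/h/m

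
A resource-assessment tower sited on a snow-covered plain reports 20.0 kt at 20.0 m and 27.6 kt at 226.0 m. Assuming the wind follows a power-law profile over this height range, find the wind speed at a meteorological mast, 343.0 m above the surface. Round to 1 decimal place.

First find α: α = ln(V₂/V₁)/ln(z₂/z₁) = ln(27.6/20.0)/ln(226.0/20.0) = 0.32208/2.42480 = 0.1328
Extrapolate from 226.0 m to 343.0 m: V₃ = 27.6 × (343.0/226.0)^0.1328 = 27.6 × 1.0570 = 29.1726 kt

29.2 kt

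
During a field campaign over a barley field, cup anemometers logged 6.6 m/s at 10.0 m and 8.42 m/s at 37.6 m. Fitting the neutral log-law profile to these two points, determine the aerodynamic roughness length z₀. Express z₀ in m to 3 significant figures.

Log law: V(z) ∝ ln(z/z₀). With r = V₁/V₂ = 6.6/8.42 = 0.78385,
r · ln(z₂/z₀) = ln(z₁/z₀) ⇒ ln z₀ = (ln z₁ − r·ln z₂)/(1 − r)
ln z₀ = (2.30259 − 0.78385×3.62700) / 0.21615 = -2.5003
z₀ = exp(-2.5003) = 0.08206 m

z₀ ≈ 0.0821 m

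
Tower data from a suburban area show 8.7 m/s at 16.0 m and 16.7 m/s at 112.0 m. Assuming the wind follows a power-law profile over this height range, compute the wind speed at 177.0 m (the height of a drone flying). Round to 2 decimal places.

First find α: α = ln(V₂/V₁)/ln(z₂/z₁) = ln(16.7/8.7)/ln(112.0/16.0) = 0.65209/1.94591 = 0.3351
Extrapolate from 112.0 m to 177.0 m: V₃ = 16.7 × (177.0/112.0)^0.3351 = 16.7 × 1.1657 = 19.4680 m/s

19.47 m/s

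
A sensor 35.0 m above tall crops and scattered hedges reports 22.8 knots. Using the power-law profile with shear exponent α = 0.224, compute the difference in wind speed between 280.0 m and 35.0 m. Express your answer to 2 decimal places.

13.53 knots

Power law: V₂ = V₁ · (z₂/z₁)^α = 22.8 × (8.0000)^0.224 = 36.3268 knots
ΔV = 36.3268 − 22.8 = 13.5268 knots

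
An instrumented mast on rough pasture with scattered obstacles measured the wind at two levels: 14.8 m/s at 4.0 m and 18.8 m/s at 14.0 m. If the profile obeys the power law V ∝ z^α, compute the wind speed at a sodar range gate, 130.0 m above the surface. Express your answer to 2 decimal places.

First find α: α = ln(V₂/V₁)/ln(z₂/z₁) = ln(18.8/14.8)/ln(14.0/4.0) = 0.23923/1.25276 = 0.1910
Extrapolate from 14.0 m to 130.0 m: V₃ = 18.8 × (130.0/14.0)^0.1910 = 18.8 × 1.5304 = 28.7722 m/s

28.77 m/s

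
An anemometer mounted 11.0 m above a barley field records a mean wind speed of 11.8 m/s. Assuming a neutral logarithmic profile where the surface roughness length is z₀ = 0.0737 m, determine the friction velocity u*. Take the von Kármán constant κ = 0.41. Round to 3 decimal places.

u* ≈ 0.967 m/s

Log law: V(z) = (u*/κ) · ln(z/z₀) ⇒ u* = κ · V / ln(z/z₀)
u* = 0.41 × 11.8 / ln(11.0/0.0737) = 0.41 × 11.8 / 5.0056
   = 4.8380 / 5.0056 = 0.9665 m/s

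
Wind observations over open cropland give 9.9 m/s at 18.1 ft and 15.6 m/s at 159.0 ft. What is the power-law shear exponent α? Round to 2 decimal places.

α ≈ 0.21

Power law: V₂/V₁ = (z₂/z₁)^α ⇒ α = ln(V₂/V₁) / ln(z₂/z₁)
α = ln(15.6/9.9) / ln(159.0/18.1) = ln(1.5758) / ln(8.7845)
  = 0.45474 / 2.17299 = 0.20927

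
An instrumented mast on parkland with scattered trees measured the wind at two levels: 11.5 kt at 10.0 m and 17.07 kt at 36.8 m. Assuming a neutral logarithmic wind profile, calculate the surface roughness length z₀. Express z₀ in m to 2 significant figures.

Log law: V(z) ∝ ln(z/z₀). With r = V₁/V₂ = 11.5/17.07 = 0.67370,
r · ln(z₂/z₀) = ln(z₁/z₀) ⇒ ln z₀ = (ln z₁ − r·ln z₂)/(1 − r)
ln z₀ = (2.30259 − 0.67370×3.60550) / 0.32630 = -0.3875
z₀ = exp(-0.3875) = 0.6788 m

z₀ ≈ 0.68 m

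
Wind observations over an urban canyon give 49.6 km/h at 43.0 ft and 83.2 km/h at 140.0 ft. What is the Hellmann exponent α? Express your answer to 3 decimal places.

Power law: V₂/V₁ = (z₂/z₁)^α ⇒ α = ln(V₂/V₁) / ln(z₂/z₁)
α = ln(83.2/49.6) / ln(140.0/43.0) = ln(1.6774) / ln(3.2558)
  = 0.51726 / 1.18044 = 0.43819

α ≈ 0.438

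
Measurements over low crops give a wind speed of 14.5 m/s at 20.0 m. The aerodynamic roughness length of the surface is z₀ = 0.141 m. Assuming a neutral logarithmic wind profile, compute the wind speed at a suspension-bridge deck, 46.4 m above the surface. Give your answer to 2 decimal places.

16.96 m/s

Log law: V(z) ∝ ln(z/z₀), so V₂/V₁ = ln(z₂/z₀) / ln(z₁/z₀).
ln(46.4/0.141) = 5.7963, ln(20.0/0.141) = 4.9547
V₂ = 14.5 × 5.7963/4.9547 = 14.5 × 1.1699 = 16.9628 m/s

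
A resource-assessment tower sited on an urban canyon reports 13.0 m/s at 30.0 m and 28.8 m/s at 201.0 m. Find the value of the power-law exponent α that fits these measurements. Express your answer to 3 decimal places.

Power law: V₂/V₁ = (z₂/z₁)^α ⇒ α = ln(V₂/V₁) / ln(z₂/z₁)
α = ln(28.8/13.0) / ln(201.0/30.0) = ln(2.2154) / ln(6.7000)
  = 0.79543 / 1.90211 = 0.41818

α ≈ 0.418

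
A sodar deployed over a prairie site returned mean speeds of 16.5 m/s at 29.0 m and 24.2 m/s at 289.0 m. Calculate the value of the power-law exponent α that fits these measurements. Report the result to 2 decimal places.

Power law: V₂/V₁ = (z₂/z₁)^α ⇒ α = ln(V₂/V₁) / ln(z₂/z₁)
α = ln(24.2/16.5) / ln(289.0/29.0) = ln(1.4667) / ln(9.9655)
  = 0.38299 / 2.29913 = 0.16658

α ≈ 0.17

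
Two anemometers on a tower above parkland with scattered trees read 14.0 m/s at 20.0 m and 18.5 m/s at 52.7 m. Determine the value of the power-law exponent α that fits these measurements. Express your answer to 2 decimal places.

Power law: V₂/V₁ = (z₂/z₁)^α ⇒ α = ln(V₂/V₁) / ln(z₂/z₁)
α = ln(18.5/14.0) / ln(52.7/20.0) = ln(1.3214) / ln(2.6350)
  = 0.27871 / 0.96888 = 0.28766

α ≈ 0.29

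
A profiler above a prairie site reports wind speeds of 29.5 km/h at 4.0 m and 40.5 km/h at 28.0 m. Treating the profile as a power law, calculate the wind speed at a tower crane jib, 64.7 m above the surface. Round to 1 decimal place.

46.4 km/h

First find α: α = ln(V₂/V₁)/ln(z₂/z₁) = ln(40.5/29.5)/ln(28.0/4.0) = 0.31691/1.94591 = 0.1629
Extrapolate from 28.0 m to 64.7 m: V₃ = 40.5 × (64.7/28.0)^0.1629 = 40.5 × 1.1461 = 46.4189 km/h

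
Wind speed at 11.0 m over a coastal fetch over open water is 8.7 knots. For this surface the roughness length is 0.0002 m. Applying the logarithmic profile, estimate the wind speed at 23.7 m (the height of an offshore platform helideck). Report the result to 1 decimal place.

Log law: V(z) ∝ ln(z/z₀), so V₂/V₁ = ln(z₂/z₀) / ln(z₁/z₀).
ln(23.7/0.0002) = 11.6827, ln(11.0/0.0002) = 10.9151
V₂ = 8.7 × 11.6827/10.9151 = 8.7 × 1.0703 = 9.3118 knots

9.3 knots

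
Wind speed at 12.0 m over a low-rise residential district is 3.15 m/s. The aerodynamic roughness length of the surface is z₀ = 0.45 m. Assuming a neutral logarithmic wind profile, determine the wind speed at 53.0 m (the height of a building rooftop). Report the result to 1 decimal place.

Log law: V(z) ∝ ln(z/z₀), so V₂/V₁ = ln(z₂/z₀) / ln(z₁/z₀).
ln(53.0/0.45) = 4.7688, ln(12.0/0.45) = 3.2834
V₂ = 3.15 × 4.7688/3.2834 = 3.15 × 1.4524 = 4.5750 m/s

4.6 m/s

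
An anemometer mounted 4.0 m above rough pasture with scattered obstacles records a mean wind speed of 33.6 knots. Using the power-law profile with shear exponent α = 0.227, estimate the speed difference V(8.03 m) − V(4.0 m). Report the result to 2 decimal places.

5.76 knots

Power law: V₂ = V₁ · (z₂/z₁)^α = 33.6 × (2.0075)^0.227 = 39.3588 knots
ΔV = 39.3588 − 33.6 = 5.7588 knots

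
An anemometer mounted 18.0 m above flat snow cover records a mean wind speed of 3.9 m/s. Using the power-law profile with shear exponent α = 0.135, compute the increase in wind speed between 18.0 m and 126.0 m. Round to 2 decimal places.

Power law: V₂ = V₁ · (z₂/z₁)^α = 3.9 × (7.0000)^0.135 = 5.0717 m/s
ΔV = 5.0717 − 3.9 = 1.1717 m/s

1.17 m/s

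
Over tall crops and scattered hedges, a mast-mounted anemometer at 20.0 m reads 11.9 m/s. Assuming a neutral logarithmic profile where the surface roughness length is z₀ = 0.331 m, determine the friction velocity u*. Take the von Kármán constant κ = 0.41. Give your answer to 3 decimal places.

Log law: V(z) = (u*/κ) · ln(z/z₀) ⇒ u* = κ · V / ln(z/z₀)
u* = 0.41 × 11.9 / ln(20.0/0.331) = 0.41 × 11.9 / 4.1014
   = 4.8790 / 4.1014 = 1.1896 m/s

u* ≈ 1.190 m/s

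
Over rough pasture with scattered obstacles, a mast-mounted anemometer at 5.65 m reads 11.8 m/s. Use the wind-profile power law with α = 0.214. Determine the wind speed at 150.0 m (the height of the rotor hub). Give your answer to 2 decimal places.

23.80 m/s

Power-law profile: V₂ = V₁ · (z₂/z₁)^α
V₂ = 11.8 × (150.0/5.65)^0.214 = 11.8 × (26.5487)^0.214
    = 11.8 × 2.0172 = 23.8028 m/s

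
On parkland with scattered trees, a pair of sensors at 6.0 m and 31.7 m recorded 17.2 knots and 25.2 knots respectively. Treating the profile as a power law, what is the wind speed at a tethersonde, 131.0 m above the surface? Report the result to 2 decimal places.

34.90 knots

First find α: α = ln(V₂/V₁)/ln(z₂/z₁) = ln(25.2/17.2)/ln(31.7/6.0) = 0.38193/1.66456 = 0.2295
Extrapolate from 31.7 m to 131.0 m: V₃ = 25.2 × (131.0/31.7)^0.2295 = 25.2 × 1.3848 = 34.8972 knots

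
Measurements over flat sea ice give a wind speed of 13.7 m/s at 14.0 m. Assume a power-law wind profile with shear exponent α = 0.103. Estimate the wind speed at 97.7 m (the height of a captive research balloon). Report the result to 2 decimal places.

Power-law profile: V₂ = V₁ · (z₂/z₁)^α
V₂ = 13.7 × (97.7/14.0)^0.103 = 13.7 × (6.9786)^0.103
    = 13.7 × 1.2215 = 16.7351 m/s

16.74 m/s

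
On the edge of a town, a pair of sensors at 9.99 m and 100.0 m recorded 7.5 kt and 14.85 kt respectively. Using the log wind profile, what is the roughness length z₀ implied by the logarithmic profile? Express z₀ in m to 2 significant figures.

Log law: V(z) ∝ ln(z/z₀). With r = V₁/V₂ = 7.5/14.85 = 0.50505,
r · ln(z₂/z₀) = ln(z₁/z₀) ⇒ ln z₀ = (ln z₁ − r·ln z₂)/(1 − r)
ln z₀ = (2.30158 − 0.50505×4.60517) / 0.49495 = -0.0490
z₀ = exp(-0.0490) = 0.9522 m

z₀ ≈ 0.95 m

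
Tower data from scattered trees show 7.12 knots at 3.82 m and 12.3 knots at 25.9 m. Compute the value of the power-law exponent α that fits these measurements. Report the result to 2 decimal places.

α ≈ 0.29

Power law: V₂/V₁ = (z₂/z₁)^α ⇒ α = ln(V₂/V₁) / ln(z₂/z₁)
α = ln(12.3/7.12) / ln(25.9/3.82) = ln(1.7275) / ln(6.7801)
  = 0.54669 / 1.91399 = 0.28563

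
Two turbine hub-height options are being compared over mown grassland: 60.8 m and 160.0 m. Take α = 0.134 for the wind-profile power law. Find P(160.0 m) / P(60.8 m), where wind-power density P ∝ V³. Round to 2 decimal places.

1.48

Speed ratio: V_B/V_A = (z_B/z_A)^α = (160.0/60.8)^0.134 = (2.6316)^0.134 = 1.13844
Power-density ratio: P_B/P_A = (V_B/V_A)³ = (1.13844)³ = 1.47546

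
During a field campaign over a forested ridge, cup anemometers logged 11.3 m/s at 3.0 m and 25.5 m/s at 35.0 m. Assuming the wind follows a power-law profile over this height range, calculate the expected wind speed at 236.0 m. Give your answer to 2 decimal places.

47.99 m/s

First find α: α = ln(V₂/V₁)/ln(z₂/z₁) = ln(25.5/11.3)/ln(35.0/3.0) = 0.81388/2.45674 = 0.3313
Extrapolate from 35.0 m to 236.0 m: V₃ = 25.5 × (236.0/35.0)^0.3313 = 25.5 × 1.8818 = 47.9869 m/s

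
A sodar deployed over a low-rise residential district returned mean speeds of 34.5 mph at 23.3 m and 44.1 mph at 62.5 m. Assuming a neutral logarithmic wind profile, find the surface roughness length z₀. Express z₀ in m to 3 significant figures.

Log law: V(z) ∝ ln(z/z₀). With r = V₁/V₂ = 34.5/44.1 = 0.78231,
r · ln(z₂/z₀) = ln(z₁/z₀) ⇒ ln z₀ = (ln z₁ − r·ln z₂)/(1 − r)
ln z₀ = (3.14845 − 0.78231×4.13517) / 0.21769 = -0.3975
z₀ = exp(-0.3975) = 0.6720 m

z₀ ≈ 0.672 m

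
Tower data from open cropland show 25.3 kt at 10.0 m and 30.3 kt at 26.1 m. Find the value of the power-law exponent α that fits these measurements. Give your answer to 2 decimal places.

α ≈ 0.19

Power law: V₂/V₁ = (z₂/z₁)^α ⇒ α = ln(V₂/V₁) / ln(z₂/z₁)
α = ln(30.3/25.3) / ln(26.1/10.0) = ln(1.1976) / ln(2.6100)
  = 0.18034 / 0.95935 = 0.18798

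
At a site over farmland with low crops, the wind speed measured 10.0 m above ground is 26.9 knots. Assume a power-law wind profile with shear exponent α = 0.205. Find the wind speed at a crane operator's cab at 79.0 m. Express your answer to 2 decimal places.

Power-law profile: V₂ = V₁ · (z₂/z₁)^α
V₂ = 26.9 × (79.0/10.0)^0.205 = 26.9 × (7.9000)^0.205
    = 26.9 × 1.5276 = 41.0928 knots

41.09 knots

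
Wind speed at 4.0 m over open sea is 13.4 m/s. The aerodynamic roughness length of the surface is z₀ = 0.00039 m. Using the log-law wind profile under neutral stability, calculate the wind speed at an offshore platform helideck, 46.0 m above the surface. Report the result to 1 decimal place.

16.9 m/s

Log law: V(z) ∝ ln(z/z₀), so V₂/V₁ = ln(z₂/z₀) / ln(z₁/z₀).
ln(46.0/0.00039) = 11.6780, ln(4.0/0.00039) = 9.2357
V₂ = 13.4 × 11.6780/9.2357 = 13.4 × 1.2644 = 16.9436 m/s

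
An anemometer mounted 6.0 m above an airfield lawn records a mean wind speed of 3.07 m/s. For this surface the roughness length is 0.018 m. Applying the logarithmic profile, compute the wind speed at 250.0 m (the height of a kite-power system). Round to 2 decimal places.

5.04 m/s

Log law: V(z) ∝ ln(z/z₀), so V₂/V₁ = ln(z₂/z₀) / ln(z₁/z₀).
ln(250.0/0.018) = 9.5388, ln(6.0/0.018) = 5.8091
V₂ = 3.07 × 9.5388/5.8091 = 3.07 × 1.6420 = 5.0411 m/s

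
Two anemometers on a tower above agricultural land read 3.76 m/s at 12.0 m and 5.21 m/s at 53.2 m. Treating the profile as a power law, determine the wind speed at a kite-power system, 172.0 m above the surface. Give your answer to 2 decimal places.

6.74 m/s

First find α: α = ln(V₂/V₁)/ln(z₂/z₁) = ln(5.21/3.76)/ln(53.2/12.0) = 0.32616/1.48915 = 0.2190
Extrapolate from 53.2 m to 172.0 m: V₃ = 5.21 × (172.0/53.2)^0.2190 = 5.21 × 1.2931 = 6.7368 m/s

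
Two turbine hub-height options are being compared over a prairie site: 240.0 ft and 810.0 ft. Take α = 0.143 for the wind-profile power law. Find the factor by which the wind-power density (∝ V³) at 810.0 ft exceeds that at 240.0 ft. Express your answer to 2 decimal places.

1.69

Speed ratio: V_B/V_A = (z_B/z_A)^α = (810.0/240.0)^0.143 = (3.3750)^0.143 = 1.18999
Power-density ratio: P_B/P_A = (V_B/V_A)³ = (1.18999)³ = 1.68511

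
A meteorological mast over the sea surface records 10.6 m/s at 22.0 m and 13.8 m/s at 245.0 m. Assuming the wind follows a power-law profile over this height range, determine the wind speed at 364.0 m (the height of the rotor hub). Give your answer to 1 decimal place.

First find α: α = ln(V₂/V₁)/ln(z₂/z₁) = ln(13.8/10.6)/ln(245.0/22.0) = 0.26381/2.41022 = 0.1095
Extrapolate from 245.0 m to 364.0 m: V₃ = 13.8 × (364.0/245.0)^0.1095 = 13.8 × 1.0443 = 14.4111 m/s

14.4 m/s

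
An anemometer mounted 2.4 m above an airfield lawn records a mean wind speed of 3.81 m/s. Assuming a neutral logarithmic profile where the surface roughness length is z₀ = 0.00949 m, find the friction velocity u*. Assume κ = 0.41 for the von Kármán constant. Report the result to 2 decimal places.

Log law: V(z) = (u*/κ) · ln(z/z₀) ⇒ u* = κ · V / ln(z/z₀)
u* = 0.41 × 3.81 / ln(2.4/0.00949) = 0.41 × 3.81 / 5.5330
   = 1.5621 / 5.5330 = 0.2823 m/s

u* ≈ 0.28 m/s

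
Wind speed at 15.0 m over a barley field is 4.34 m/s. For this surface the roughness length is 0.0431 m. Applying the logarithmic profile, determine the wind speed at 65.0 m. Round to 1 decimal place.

Log law: V(z) ∝ ln(z/z₀), so V₂/V₁ = ln(z₂/z₀) / ln(z₁/z₀).
ln(65.0/0.0431) = 7.3186, ln(15.0/0.0431) = 5.8523
V₂ = 4.34 × 7.3186/5.8523 = 4.34 × 1.2506 = 5.4274 m/s

5.4 m/s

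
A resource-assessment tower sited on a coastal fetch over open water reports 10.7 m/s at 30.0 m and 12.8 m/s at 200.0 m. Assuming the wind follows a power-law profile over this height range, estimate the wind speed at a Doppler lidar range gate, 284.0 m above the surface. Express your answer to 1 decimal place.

First find α: α = ln(V₂/V₁)/ln(z₂/z₁) = ln(12.8/10.7)/ln(200.0/30.0) = 0.17920/1.89712 = 0.0945
Extrapolate from 200.0 m to 284.0 m: V₃ = 12.8 × (284.0/200.0)^0.0945 = 12.8 × 1.0337 = 13.2311 m/s

13.2 m/s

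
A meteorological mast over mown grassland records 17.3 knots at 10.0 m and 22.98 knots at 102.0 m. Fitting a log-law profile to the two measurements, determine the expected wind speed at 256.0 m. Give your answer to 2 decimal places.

Log law: V ∝ ln(z/z₀). From the pair, with r = V₁/V₂ = 0.75283,
ln z₀ = (ln z₁ − r·ln z₂)/(1 − r) = (2.3026 − 0.75283×4.6250)/0.24717 = -4.7709 → z₀ = 0.008473 m
V₃ = V₁ · ln(z₃/z₀)/ln(z₁/z₀) = 17.3 × 10.3161/7.0735 = 25.2306 knots

25.23 knots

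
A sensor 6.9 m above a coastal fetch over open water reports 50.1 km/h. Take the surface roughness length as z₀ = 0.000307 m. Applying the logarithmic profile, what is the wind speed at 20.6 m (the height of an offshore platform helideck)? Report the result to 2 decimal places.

55.57 km/h

Log law: V(z) ∝ ln(z/z₀), so V₂/V₁ = ln(z₂/z₀) / ln(z₁/z₀).
ln(20.6/0.000307) = 11.1140, ln(6.9/0.000307) = 10.0202
V₂ = 50.1 × 11.1140/10.0202 = 50.1 × 1.1092 = 55.5687 km/h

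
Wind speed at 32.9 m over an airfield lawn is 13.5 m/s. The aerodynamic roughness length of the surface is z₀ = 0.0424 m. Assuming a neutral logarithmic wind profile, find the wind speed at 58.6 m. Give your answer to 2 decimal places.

14.67 m/s

Log law: V(z) ∝ ln(z/z₀), so V₂/V₁ = ln(z₂/z₀) / ln(z₁/z₀).
ln(58.6/0.0424) = 7.2313, ln(32.9/0.0424) = 6.6541
V₂ = 13.5 × 7.2313/6.6541 = 13.5 × 1.0868 = 14.6712 m/s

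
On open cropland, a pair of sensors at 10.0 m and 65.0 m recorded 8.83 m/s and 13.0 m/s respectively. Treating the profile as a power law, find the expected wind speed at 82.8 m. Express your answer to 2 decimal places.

First find α: α = ln(V₂/V₁)/ln(z₂/z₁) = ln(13.0/8.83)/ln(65.0/10.0) = 0.38679/1.87180 = 0.2066
Extrapolate from 65.0 m to 82.8 m: V₃ = 13.0 × (82.8/65.0)^0.2066 = 13.0 × 1.0513 = 13.6667 m/s

13.67 m/s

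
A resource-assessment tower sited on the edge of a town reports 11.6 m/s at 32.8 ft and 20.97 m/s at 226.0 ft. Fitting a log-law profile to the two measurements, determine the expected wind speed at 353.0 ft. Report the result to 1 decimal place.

23.1 m/s

Log law: V ∝ ln(z/z₀). From the pair, with r = V₁/V₂ = 0.55317,
ln z₀ = (ln z₁ − r·ln z₂)/(1 − r) = (3.4904 − 0.55317×5.4205)/0.44683 = 1.1010 → z₀ = 3.007 ft
V₃ = V₁ · ln(z₃/z₀)/ln(z₁/z₀) = 11.6 × 4.7655/2.3895 = 23.1349 m/s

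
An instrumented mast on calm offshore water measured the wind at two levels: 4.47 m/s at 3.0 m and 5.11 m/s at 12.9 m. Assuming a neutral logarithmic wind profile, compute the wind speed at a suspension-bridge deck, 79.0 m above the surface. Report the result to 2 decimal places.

Log law: V ∝ ln(z/z₀). From the pair, with r = V₁/V₂ = 0.87476,
ln z₀ = (ln z₁ − r·ln z₂)/(1 − r) = (1.0986 − 0.87476×2.5572)/0.12524 = -9.0889 → z₀ = 0.0001129 m
V₃ = V₁ · ln(z₃/z₀)/ln(z₁/z₀) = 4.47 × 13.4583/10.1875 = 5.9052 m/s

5.91 m/s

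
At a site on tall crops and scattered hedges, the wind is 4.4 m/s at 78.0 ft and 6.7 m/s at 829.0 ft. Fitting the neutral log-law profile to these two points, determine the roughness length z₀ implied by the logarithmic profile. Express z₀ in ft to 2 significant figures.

Log law: V(z) ∝ ln(z/z₀). With r = V₁/V₂ = 4.4/6.7 = 0.65672,
r · ln(z₂/z₀) = ln(z₁/z₀) ⇒ ln z₀ = (ln z₁ − r·ln z₂)/(1 − r)
ln z₀ = (4.35671 − 0.65672×6.72022) / 0.34328 = -0.1648
z₀ = exp(-0.1648) = 0.8481 ft

z₀ ≈ 0.85 ft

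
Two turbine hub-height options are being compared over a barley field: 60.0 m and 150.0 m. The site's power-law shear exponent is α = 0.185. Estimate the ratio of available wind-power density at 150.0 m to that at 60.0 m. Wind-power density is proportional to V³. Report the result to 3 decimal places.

1.663

Speed ratio: V_B/V_A = (z_B/z_A)^α = (150.0/60.0)^0.185 = (2.5000)^0.185 = 1.18473
Power-density ratio: P_B/P_A = (V_B/V_A)³ = (1.18473)³ = 1.66286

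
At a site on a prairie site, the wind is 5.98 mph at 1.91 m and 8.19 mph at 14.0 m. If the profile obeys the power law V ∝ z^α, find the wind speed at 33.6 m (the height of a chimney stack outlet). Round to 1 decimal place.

First find α: α = ln(V₂/V₁)/ln(z₂/z₁) = ln(8.19/5.98)/ln(14.0/1.91) = 0.31449/1.99195 = 0.1579
Extrapolate from 14.0 m to 33.6 m: V₃ = 8.19 × (33.6/14.0)^0.1579 = 8.19 × 1.1482 = 9.4040 mph

9.4 mph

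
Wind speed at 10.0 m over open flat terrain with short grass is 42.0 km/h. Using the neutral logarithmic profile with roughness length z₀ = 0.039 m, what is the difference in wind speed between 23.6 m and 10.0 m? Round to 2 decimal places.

Log law: V₂ = V₁ · ln(z₂/z₀)/ln(z₁/z₀) = 42.0 × 6.4054/5.5468 = 48.5018 km/h
ΔV = 48.5018 − 42.0 = 6.5018 km/h

6.50 km/h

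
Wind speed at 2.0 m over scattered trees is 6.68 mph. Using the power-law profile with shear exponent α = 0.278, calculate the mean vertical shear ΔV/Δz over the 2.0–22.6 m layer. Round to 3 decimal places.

0.312 mph/m

Power law: V₂ = V₁ · (z₂/z₁)^α = 6.68 × (11.3000)^0.278 = 13.1079 mph
ΔV/Δz = (13.1079 − 6.68)/(22.6 − 2.0) = 6.4279/20.6000 = 0.31203 mph/m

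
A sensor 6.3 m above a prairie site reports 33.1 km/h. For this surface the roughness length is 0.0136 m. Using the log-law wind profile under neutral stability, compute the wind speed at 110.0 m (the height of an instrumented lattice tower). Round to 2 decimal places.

Log law: V(z) ∝ ln(z/z₀), so V₂/V₁ = ln(z₂/z₀) / ln(z₁/z₀).
ln(110.0/0.0136) = 8.9982, ln(6.3/0.0136) = 6.1382
V₂ = 33.1 × 8.9982/6.1382 = 33.1 × 1.4659 = 48.5220 km/h

48.52 km/h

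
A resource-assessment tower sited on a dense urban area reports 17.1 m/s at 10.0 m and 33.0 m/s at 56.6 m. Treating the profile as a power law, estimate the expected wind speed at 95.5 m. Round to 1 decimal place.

First find α: α = ln(V₂/V₁)/ln(z₂/z₁) = ln(33.0/17.1)/ln(56.6/10.0) = 0.65743/1.73342 = 0.3793
Extrapolate from 56.6 m to 95.5 m: V₃ = 33.0 × (95.5/56.6)^0.3793 = 33.0 × 1.2195 = 40.2419 m/s

40.2 m/s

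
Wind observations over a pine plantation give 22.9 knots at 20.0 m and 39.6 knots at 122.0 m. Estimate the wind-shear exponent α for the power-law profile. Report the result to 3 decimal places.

Power law: V₂/V₁ = (z₂/z₁)^α ⇒ α = ln(V₂/V₁) / ln(z₂/z₁)
α = ln(39.6/22.9) / ln(122.0/20.0) = ln(1.7293) / ln(6.1000)
  = 0.54769 / 1.80829 = 0.30288

α ≈ 0.303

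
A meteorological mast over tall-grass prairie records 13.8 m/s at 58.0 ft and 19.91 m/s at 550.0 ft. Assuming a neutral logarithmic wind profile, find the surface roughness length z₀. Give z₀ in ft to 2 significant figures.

Log law: V(z) ∝ ln(z/z₀). With r = V₁/V₂ = 13.8/19.91 = 0.69312,
r · ln(z₂/z₀) = ln(z₁/z₀) ⇒ ln z₀ = (ln z₁ − r·ln z₂)/(1 − r)
ln z₀ = (4.06044 − 0.69312×6.30992) / 0.30688 = -1.0202
z₀ = exp(-1.0202) = 0.3605 ft

z₀ ≈ 0.36 ft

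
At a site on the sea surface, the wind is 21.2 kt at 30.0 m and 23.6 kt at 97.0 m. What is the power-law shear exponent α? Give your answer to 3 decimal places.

α ≈ 0.091

Power law: V₂/V₁ = (z₂/z₁)^α ⇒ α = ln(V₂/V₁) / ln(z₂/z₁)
α = ln(23.6/21.2) / ln(97.0/30.0) = ln(1.1132) / ln(3.2333)
  = 0.10725 / 1.17351 = 0.09139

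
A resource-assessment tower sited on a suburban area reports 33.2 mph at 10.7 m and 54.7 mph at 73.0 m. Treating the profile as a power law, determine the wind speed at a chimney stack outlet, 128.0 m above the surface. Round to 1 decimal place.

63.3 mph

First find α: α = ln(V₂/V₁)/ln(z₂/z₁) = ln(54.7/33.2)/ln(73.0/10.7) = 0.49931/1.92022 = 0.2600
Extrapolate from 73.0 m to 128.0 m: V₃ = 54.7 × (128.0/73.0)^0.2600 = 54.7 × 1.1572 = 63.3002 mph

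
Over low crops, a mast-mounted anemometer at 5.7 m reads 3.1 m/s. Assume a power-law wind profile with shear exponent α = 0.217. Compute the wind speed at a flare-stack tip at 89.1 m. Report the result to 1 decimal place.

5.6 m/s

Power-law profile: V₂ = V₁ · (z₂/z₁)^α
V₂ = 3.1 × (89.1/5.7)^0.217 = 3.1 × (15.6316)^0.217
    = 3.1 × 1.8159 = 5.6294 m/s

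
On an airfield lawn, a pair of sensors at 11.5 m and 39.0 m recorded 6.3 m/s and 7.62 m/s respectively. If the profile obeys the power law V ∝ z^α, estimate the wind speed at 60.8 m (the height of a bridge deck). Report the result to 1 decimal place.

First find α: α = ln(V₂/V₁)/ln(z₂/z₁) = ln(7.62/6.3)/ln(39.0/11.5) = 0.19023/1.22121 = 0.1558
Extrapolate from 39.0 m to 60.8 m: V₃ = 7.62 × (60.8/39.0)^0.1558 = 7.62 × 1.0716 = 8.1657 m/s

8.2 m/s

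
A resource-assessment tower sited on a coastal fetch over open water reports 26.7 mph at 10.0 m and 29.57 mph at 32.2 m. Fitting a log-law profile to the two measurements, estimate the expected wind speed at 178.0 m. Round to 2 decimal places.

Log law: V ∝ ln(z/z₀). From the pair, with r = V₁/V₂ = 0.90294,
ln z₀ = (ln z₁ − r·ln z₂)/(1 − r) = (2.3026 − 0.90294×3.4720)/0.09706 = -8.5763 → z₀ = 0.0001885 m
V₃ = V₁ · ln(z₃/z₀)/ln(z₁/z₀) = 26.7 × 13.7581/10.8789 = 33.7664 mph

33.77 mph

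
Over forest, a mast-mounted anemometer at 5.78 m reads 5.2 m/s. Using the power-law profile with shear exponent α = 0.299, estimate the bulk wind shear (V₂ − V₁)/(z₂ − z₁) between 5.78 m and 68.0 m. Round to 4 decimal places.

Power law: V₂ = V₁ · (z₂/z₁)^α = 5.2 × (11.7647)^0.299 = 10.8669 m/s
ΔV/Δz = (10.8669 − 5.2)/(68.0 − 5.78) = 5.6669/62.2200 = 0.09108 m/s/m

0.0911 m/s/m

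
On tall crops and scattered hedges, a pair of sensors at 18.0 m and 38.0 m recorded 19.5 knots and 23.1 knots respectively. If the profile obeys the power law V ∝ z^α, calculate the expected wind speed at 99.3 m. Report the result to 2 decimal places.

28.72 knots

First find α: α = ln(V₂/V₁)/ln(z₂/z₁) = ln(23.1/19.5)/ln(38.0/18.0) = 0.16942/0.74721 = 0.2267
Extrapolate from 38.0 m to 99.3 m: V₃ = 23.1 × (99.3/38.0)^0.2267 = 23.1 × 1.2433 = 28.7208 knots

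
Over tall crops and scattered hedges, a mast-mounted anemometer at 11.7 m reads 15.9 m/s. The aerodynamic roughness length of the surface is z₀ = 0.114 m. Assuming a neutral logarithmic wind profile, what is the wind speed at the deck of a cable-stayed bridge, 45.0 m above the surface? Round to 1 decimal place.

Log law: V(z) ∝ ln(z/z₀), so V₂/V₁ = ln(z₂/z₀) / ln(z₁/z₀).
ln(45.0/0.114) = 5.9782, ln(11.7/0.114) = 4.6311
V₂ = 15.9 × 5.9782/4.6311 = 15.9 × 1.2909 = 20.5249 m/s

20.5 m/s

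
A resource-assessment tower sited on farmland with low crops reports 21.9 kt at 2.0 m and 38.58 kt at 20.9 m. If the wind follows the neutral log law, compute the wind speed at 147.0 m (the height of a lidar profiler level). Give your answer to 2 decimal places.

Log law: V ∝ ln(z/z₀). From the pair, with r = V₁/V₂ = 0.56765,
ln z₀ = (ln z₁ − r·ln z₂)/(1 − r) = (0.6931 − 0.56765×3.0397)/0.43235 = -2.3878 → z₀ = 0.09183 m
V₃ = V₁ · ln(z₃/z₀)/ln(z₁/z₀) = 21.9 × 7.3783/3.0810 = 52.4458 kt

52.45 kt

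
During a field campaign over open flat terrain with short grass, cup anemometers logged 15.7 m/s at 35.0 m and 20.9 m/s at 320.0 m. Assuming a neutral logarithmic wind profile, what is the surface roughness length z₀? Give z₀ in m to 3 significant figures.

Log law: V(z) ∝ ln(z/z₀). With r = V₁/V₂ = 15.7/20.9 = 0.75120,
r · ln(z₂/z₀) = ln(z₁/z₀) ⇒ ln z₀ = (ln z₁ − r·ln z₂)/(1 − r)
ln z₀ = (3.55535 − 0.75120×5.76832) / 0.24880 = -3.1261
z₀ = exp(-3.1261) = 0.04389 m

z₀ ≈ 0.0439 m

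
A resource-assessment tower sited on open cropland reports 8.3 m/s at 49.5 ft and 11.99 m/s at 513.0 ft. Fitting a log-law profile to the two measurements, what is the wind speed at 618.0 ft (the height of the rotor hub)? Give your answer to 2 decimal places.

Log law: V ∝ ln(z/z₀). From the pair, with r = V₁/V₂ = 0.69224,
ln z₀ = (ln z₁ − r·ln z₂)/(1 − r) = (3.9020 − 0.69224×6.2403)/0.30776 = -1.3576 → z₀ = 0.2573 ft
V₃ = V₁ · ln(z₃/z₀)/ln(z₁/z₀) = 8.3 × 7.7841/5.2596 = 12.2839 m/s

12.28 m/s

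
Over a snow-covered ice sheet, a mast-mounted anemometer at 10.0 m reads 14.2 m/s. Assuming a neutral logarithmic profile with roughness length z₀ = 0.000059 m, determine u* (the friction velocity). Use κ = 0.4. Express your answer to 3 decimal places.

Log law: V(z) = (u*/κ) · ln(z/z₀) ⇒ u* = κ · V / ln(z/z₀)
u* = 0.4 × 14.2 / ln(10.0/0.000059) = 0.4 × 14.2 / 12.0406
   = 5.6800 / 12.0406 = 0.4717 m/s

u* ≈ 0.472 m/s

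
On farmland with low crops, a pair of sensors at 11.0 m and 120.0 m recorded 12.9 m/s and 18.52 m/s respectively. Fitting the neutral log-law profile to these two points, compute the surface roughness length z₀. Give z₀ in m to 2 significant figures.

z₀ ≈ 0.046 m

Log law: V(z) ∝ ln(z/z₀). With r = V₁/V₂ = 12.9/18.52 = 0.69654,
r · ln(z₂/z₀) = ln(z₁/z₀) ⇒ ln z₀ = (ln z₁ − r·ln z₂)/(1 − r)
ln z₀ = (2.39790 − 0.69654×4.78749) / 0.30346 = -3.0871
z₀ = exp(-3.0871) = 0.04563 m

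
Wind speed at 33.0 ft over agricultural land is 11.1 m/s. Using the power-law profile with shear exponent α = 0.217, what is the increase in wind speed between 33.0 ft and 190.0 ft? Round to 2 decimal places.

5.13 m/s

Power law: V₂ = V₁ · (z₂/z₁)^α = 11.1 × (5.7576)^0.217 = 16.2291 m/s
ΔV = 16.2291 − 11.1 = 5.1291 m/s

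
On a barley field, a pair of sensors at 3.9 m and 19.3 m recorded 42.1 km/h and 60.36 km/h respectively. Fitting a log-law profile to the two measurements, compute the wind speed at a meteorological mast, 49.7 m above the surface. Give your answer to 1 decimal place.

71.2 km/h

Log law: V ∝ ln(z/z₀). From the pair, with r = V₁/V₂ = 0.69748,
ln z₀ = (ln z₁ − r·ln z₂)/(1 − r) = (1.3610 − 0.69748×2.9601)/0.30252 = -2.3260 → z₀ = 0.09769 m
V₃ = V₁ · ln(z₃/z₀)/ln(z₁/z₀) = 42.1 × 6.2320/3.6869 = 71.1610 km/h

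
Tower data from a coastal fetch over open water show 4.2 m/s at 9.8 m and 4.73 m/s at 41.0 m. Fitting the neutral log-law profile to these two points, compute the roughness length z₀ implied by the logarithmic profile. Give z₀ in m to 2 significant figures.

z₀ ≈ 0.00012 m

Log law: V(z) ∝ ln(z/z₀). With r = V₁/V₂ = 4.2/4.73 = 0.88795,
r · ln(z₂/z₀) = ln(z₁/z₀) ⇒ ln z₀ = (ln z₁ − r·ln z₂)/(1 − r)
ln z₀ = (2.28238 − 0.88795×3.71357) / 0.11205 = -9.0591
z₀ = exp(-9.0591) = 0.0001163 m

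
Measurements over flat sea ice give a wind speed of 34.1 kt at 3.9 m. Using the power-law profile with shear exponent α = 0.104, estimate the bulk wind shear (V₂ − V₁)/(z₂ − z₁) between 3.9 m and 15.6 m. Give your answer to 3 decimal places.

0.452 kt/m

Power law: V₂ = V₁ · (z₂/z₁)^α = 34.1 × (4.0000)^0.104 = 39.3884 kt
ΔV/Δz = (39.3884 − 34.1)/(15.6 − 3.9) = 5.2884/11.7000 = 0.45200 kt/m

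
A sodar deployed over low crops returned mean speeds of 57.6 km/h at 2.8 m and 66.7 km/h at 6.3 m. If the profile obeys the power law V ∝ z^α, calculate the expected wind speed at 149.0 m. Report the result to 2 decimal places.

First find α: α = ln(V₂/V₁)/ln(z₂/z₁) = ln(66.7/57.6)/ln(6.3/2.8) = 0.14668/0.81093 = 0.1809
Extrapolate from 6.3 m to 149.0 m: V₃ = 66.7 × (149.0/6.3)^0.1809 = 66.7 × 1.7722 = 118.2032 km/h

118.20 km/h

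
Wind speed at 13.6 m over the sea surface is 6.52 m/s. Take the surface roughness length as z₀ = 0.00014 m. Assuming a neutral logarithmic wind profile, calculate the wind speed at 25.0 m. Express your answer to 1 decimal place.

Log law: V(z) ∝ ln(z/z₀), so V₂/V₁ = ln(z₂/z₀) / ln(z₁/z₀).
ln(25.0/0.00014) = 12.0927, ln(13.6/0.00014) = 11.4839
V₂ = 6.52 × 12.0927/11.4839 = 6.52 × 1.0530 = 6.8656 m/s

6.9 m/s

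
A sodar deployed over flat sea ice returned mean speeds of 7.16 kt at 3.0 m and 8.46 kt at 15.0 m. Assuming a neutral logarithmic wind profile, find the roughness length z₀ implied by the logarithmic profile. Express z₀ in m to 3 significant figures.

z₀ ≈ 0.000424 m

Log law: V(z) ∝ ln(z/z₀). With r = V₁/V₂ = 7.16/8.46 = 0.84634,
r · ln(z₂/z₀) = ln(z₁/z₀) ⇒ ln z₀ = (ln z₁ − r·ln z₂)/(1 − r)
ln z₀ = (1.09861 − 0.84634×2.70805) / 0.15366 = -7.7657
z₀ = exp(-7.7657) = 0.0004240 m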